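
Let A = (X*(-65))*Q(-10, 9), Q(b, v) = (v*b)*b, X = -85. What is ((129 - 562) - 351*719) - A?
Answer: -5225302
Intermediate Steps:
Q(b, v) = v*b² (Q(b, v) = (b*v)*b = v*b²)
A = 4972500 (A = (-85*(-65))*(9*(-10)²) = 5525*(9*100) = 5525*900 = 4972500)
((129 - 562) - 351*719) - A = ((129 - 562) - 351*719) - 1*4972500 = (-433 - 252369) - 4972500 = -252802 - 4972500 = -5225302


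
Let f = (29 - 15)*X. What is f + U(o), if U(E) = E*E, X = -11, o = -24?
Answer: 422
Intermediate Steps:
U(E) = E**2
f = -154 (f = (29 - 15)*(-11) = 14*(-11) = -154)
f + U(o) = -154 + (-24)**2 = -154 + 576 = 422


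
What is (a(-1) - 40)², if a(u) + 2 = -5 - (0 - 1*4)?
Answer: 1849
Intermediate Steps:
a(u) = -3 (a(u) = -2 + (-5 - (0 - 1*4)) = -2 + (-5 - (0 - 4)) = -2 + (-5 - 1*(-4)) = -2 + (-5 + 4) = -2 - 1 = -3)
(a(-1) - 40)² = (-3 - 40)² = (-43)² = 1849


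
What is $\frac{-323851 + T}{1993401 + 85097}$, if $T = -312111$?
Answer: $- \frac{317981}{1039249} \approx -0.30597$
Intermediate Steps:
$\frac{-323851 + T}{1993401 + 85097} = \frac{-323851 - 312111}{1993401 + 85097} = - \frac{635962}{2078498} = \left(-635962\right) \frac{1}{2078498} = - \frac{317981}{1039249}$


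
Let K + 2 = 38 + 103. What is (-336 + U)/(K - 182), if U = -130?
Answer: 466/43 ≈ 10.837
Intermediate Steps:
K = 139 (K = -2 + (38 + 103) = -2 + 141 = 139)
(-336 + U)/(K - 182) = (-336 - 130)/(139 - 182) = -466/(-43) = -466*(-1/43) = 466/43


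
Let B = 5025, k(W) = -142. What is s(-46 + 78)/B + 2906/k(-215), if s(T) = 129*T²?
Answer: 692497/118925 ≈ 5.8230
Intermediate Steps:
s(-46 + 78)/B + 2906/k(-215) = (129*(-46 + 78)²)/5025 + 2906/(-142) = (129*32²)*(1/5025) + 2906*(-1/142) = (129*1024)*(1/5025) - 1453/71 = 132096*(1/5025) - 1453/71 = 44032/1675 - 1453/71 = 692497/118925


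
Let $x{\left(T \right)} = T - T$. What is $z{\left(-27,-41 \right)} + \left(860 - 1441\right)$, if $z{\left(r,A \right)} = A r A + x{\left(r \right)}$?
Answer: $-45968$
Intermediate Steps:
$x{\left(T \right)} = 0$
$z{\left(r,A \right)} = r A^{2}$ ($z{\left(r,A \right)} = A r A + 0 = r A^{2} + 0 = r A^{2}$)
$z{\left(-27,-41 \right)} + \left(860 - 1441\right) = - 27 \left(-41\right)^{2} + \left(860 - 1441\right) = \left(-27\right) 1681 - 581 = -45387 - 581 = -45968$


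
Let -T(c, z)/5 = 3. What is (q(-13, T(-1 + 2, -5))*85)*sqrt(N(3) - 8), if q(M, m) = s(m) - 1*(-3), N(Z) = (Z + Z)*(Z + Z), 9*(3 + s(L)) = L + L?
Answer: -1700*sqrt(7)/3 ≈ -1499.3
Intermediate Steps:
T(c, z) = -15 (T(c, z) = -5*3 = -15)
s(L) = -3 + 2*L/9 (s(L) = -3 + (L + L)/9 = -3 + (2*L)/9 = -3 + 2*L/9)
N(Z) = 4*Z**2 (N(Z) = (2*Z)*(2*Z) = 4*Z**2)
q(M, m) = 2*m/9 (q(M, m) = (-3 + 2*m/9) - 1*(-3) = (-3 + 2*m/9) + 3 = 2*m/9)
(q(-13, T(-1 + 2, -5))*85)*sqrt(N(3) - 8) = (((2/9)*(-15))*85)*sqrt(4*3**2 - 8) = (-10/3*85)*sqrt(4*9 - 8) = -850*sqrt(36 - 8)/3 = -1700*sqrt(7)/3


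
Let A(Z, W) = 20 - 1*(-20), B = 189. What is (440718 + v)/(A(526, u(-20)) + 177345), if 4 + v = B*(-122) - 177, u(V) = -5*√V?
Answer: 417479/177385 ≈ 2.3535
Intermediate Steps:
A(Z, W) = 40 (A(Z, W) = 20 + 20 = 40)
v = -23239 (v = -4 + (189*(-122) - 177) = -4 + (-23058 - 177) = -4 - 23235 = -23239)
(440718 + v)/(A(526, u(-20)) + 177345) = (440718 - 23239)/(40 + 177345) = 417479/177385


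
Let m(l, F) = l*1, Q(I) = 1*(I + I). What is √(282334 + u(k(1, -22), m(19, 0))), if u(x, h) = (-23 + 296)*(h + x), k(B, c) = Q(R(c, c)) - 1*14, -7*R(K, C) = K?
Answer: √285415 ≈ 534.24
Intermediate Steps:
R(K, C) = -K/7
Q(I) = 2*I (Q(I) = 1*(2*I) = 2*I)
k(B, c) = -14 - 2*c/7 (k(B, c) = 2*(-c/7) - 1*14 = -2*c/7 - 14 = -14 - 2*c/7)
m(l, F) = l
u(x, h) = 273*h + 273*x (u(x, h) = 273*(h + x) = 273*h + 273*x)
√(282334 + u(k(1, -22), m(19, 0))) = √(282334 + (273*19 + 273*(-14 - 2/7*(-22)))) = √(282334 + (5187 + 273*(-14 + 44/7))) = √(282334 + (5187 + 273*(-54/7))) = √(282334 + (5187 - 2106)) = √(282334 + 3081) = √285415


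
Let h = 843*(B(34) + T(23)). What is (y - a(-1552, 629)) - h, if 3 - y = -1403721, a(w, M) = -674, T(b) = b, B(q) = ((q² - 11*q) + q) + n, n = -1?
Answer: 697964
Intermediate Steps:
B(q) = -1 + q² - 10*q (B(q) = ((q² - 11*q) + q) - 1 = (q² - 10*q) - 1 = -1 + q² - 10*q)
y = 1403724 (y = 3 - 1*(-1403721) = 3 + 1403721 = 1403724)
h = 706434 (h = 843*((-1 + 34² - 10*34) + 23) = 843*((-1 + 1156 - 340) + 23) = 843*(815 + 23) = 843*838 = 706434)
(y - a(-1552, 629)) - h = (1403724 - 1*(-674)) - 1*706434 = (1403724 + 674) - 706434 = 1404398 - 706434 = 697964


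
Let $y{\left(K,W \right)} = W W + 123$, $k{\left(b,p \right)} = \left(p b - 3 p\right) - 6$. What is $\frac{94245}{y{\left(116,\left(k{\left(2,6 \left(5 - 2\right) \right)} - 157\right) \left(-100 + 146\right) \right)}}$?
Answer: $\frac{915}{673033} \approx 0.0013595$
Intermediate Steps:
$k{\left(b,p \right)} = -6 - 3 p + b p$ ($k{\left(b,p \right)} = \left(b p - 3 p\right) - 6 = \left(- 3 p + b p\right) - 6 = -6 - 3 p + b p$)
$y{\left(K,W \right)} = 123 + W^{2}$ ($y{\left(K,W \right)} = W^{2} + 123 = 123 + W^{2}$)
$\frac{94245}{y{\left(116,\left(k{\left(2,6 \left(5 - 2\right) \right)} - 157\right) \left(-100 + 146\right) \right)}} = \frac{94245}{123 + \left(\left(\left(-6 - 3 \cdot 6 \left(5 - 2\right) + 2 \cdot 6 \left(5 - 2\right)\right) - 157\right) \left(-100 + 146\right)\right)^{2}} = \frac{94245}{123 + \left(\left(\left(-6 - 3 \cdot 6 \cdot 3 + 2 \cdot 6 \cdot 3\right) - 157\right) 46\right)^{2}} = \frac{94245}{123 + \left(\left(\left(-6 - 54 + 2 \cdot 18\right) - 157\right) 46\right)^{2}} = \frac{94245}{123 + \left(\left(\left(-6 - 54 + 36\right) - 157\right) 46\right)^{2}} = \frac{94245}{123 + \left(\left(-24 - 157\right) 46\right)^{2}} = \frac{94245}{123 + \left(\left(-181\right) 46\right)^{2}} = \frac{94245}{123 + \left(-8326\right)^{2}} = \frac{94245}{123 + 69322276} = \frac{94245}{69322399} = 94245 \cdot \frac{1}{69322399} = \frac{915}{673033}$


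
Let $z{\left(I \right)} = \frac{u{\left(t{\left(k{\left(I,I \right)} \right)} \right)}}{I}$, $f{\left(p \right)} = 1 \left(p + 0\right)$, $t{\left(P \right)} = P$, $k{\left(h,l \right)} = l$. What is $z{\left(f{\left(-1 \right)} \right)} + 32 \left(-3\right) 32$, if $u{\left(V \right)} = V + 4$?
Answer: $-3075$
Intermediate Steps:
$f{\left(p \right)} = p$ ($f{\left(p \right)} = 1 p = p$)
$u{\left(V \right)} = 4 + V$
$z{\left(I \right)} = \frac{4 + I}{I}$
$z{\left(f{\left(-1 \right)} \right)} + 32 \left(-3\right) 32 = \frac{4 - 1}{-1} + 32 \left(-3\right) 32 = \left(-1\right) 3 - 3072 = -3 - 3072 = -3075$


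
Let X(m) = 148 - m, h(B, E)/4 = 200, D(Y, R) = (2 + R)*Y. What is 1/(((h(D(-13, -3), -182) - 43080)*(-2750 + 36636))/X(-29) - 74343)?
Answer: -177/1445858791 ≈ -1.2242e-7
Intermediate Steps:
D(Y, R) = Y*(2 + R)
h(B, E) = 800 (h(B, E) = 4*200 = 800)
1/(((h(D(-13, -3), -182) - 43080)*(-2750 + 36636))/X(-29) - 74343) = 1/(((800 - 43080)*(-2750 + 36636))/(148 - 1*(-29)) - 74343) = 1/((-42280*33886)/(148 + 29) - 74343) = 1/(-1432700080/177 - 74343) = 1/(-1445858791/177) = -177/1445858791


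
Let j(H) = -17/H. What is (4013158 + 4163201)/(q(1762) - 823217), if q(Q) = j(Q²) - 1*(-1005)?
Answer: -25384683911196/2552675552545 ≈ -9.9443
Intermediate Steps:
q(Q) = 1005 - 17/Q² (q(Q) = -17/Q² - 1*(-1005) = -17/Q² + 1005 = 1005 - 17/Q²)
(4013158 + 4163201)/(q(1762) - 823217) = (4013158 + 4163201)/((1005 - 17/1762²) - 823217) = 8176359/((1005 - 17*1/3104644) - 823217) = 8176359/((1005 - 17/3104644) - 823217) = 8176359/(3120167203/3104644 - 823217) = 8176359/(-2552675552545/3104644) = 8176359*(-3104644/2552675552545) = -25384683911196/2552675552545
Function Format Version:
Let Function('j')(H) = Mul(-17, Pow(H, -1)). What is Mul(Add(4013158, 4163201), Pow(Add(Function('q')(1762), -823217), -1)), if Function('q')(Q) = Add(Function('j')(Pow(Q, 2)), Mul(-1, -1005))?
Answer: Rational(-25384683911196, 2552675552545) ≈ -9.9443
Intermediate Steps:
Function('q')(Q) = Add(1005, Mul(-17, Pow(Q, -2))) (Function('q')(Q) = Add(Mul(-17, Pow(Pow(Q, 2), -1)), Mul(-1, -1005)) = Add(Mul(-17, Pow(Q, -2)), 1005) = Add(1005, Mul(-17, Pow(Q, -2))))
Mul(Add(4013158, 4163201), Pow(Add(Function('q')(1762), -823217), -1)) = Mul(Add(4013158, 4163201), Pow(Add(Add(1005, Mul(-17, Pow(1762, -2))), -823217), -1)) = Mul(8176359, Pow(Add(Add(1005, Mul(-17, Rational(1, 3104644))), -823217), -1)) = Mul(8176359, Pow(Add(Add(1005, Rational(-17, 3104644)), -823217), -1)) = Mul(8176359, Pow(Add(Rational(3120167203, 3104644), -823217), -1)) = Mul(8176359, Pow(Rational(-2552675552545, 3104644), -1)) = Mul(8176359, Rational(-3104644, 2552675552545)) = Rational(-25384683911196, 2552675552545)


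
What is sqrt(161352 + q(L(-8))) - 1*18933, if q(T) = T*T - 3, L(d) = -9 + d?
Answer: -18933 + sqrt(161638) ≈ -18531.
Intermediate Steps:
q(T) = -3 + T**2 (q(T) = T**2 - 3 = -3 + T**2)
sqrt(161352 + q(L(-8))) - 1*18933 = sqrt(161352 + (-3 + (-9 - 8)**2)) - 1*18933 = sqrt(161352 + (-3 + (-17)**2)) - 18933 = sqrt(161352 + (-3 + 289)) - 18933 = sqrt(161352 + 286) - 18933 = sqrt(161638) - 18933 = -18933 + sqrt(161638)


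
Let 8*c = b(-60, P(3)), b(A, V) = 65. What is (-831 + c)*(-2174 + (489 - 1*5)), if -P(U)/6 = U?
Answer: 5562635/4 ≈ 1.3907e+6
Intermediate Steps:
P(U) = -6*U
c = 65/8 (c = (⅛)*65 = 65/8 ≈ 8.1250)
(-831 + c)*(-2174 + (489 - 1*5)) = (-831 + 65/8)*(-2174 + (489 - 1*5)) = -6583*(-2174 + (489 - 5))/8 = -6583*(-2174 + 484)/8 = -6583/8*(-1690) = 5562635/4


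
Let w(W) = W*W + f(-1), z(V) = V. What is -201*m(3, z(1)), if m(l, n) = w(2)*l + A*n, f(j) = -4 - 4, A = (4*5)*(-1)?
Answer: 6432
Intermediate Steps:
A = -20 (A = 20*(-1) = -20)
f(j) = -8
w(W) = -8 + W**2 (w(W) = W*W - 8 = W**2 - 8 = -8 + W**2)
m(l, n) = -20*n - 4*l (m(l, n) = (-8 + 2**2)*l - 20*n = (-8 + 4)*l - 20*n = -4*l - 20*n = -20*n - 4*l)
-201*m(3, z(1)) = -201*(-20*1 - 4*3) = -201*(-20 - 12) = -201*(-32) = 6432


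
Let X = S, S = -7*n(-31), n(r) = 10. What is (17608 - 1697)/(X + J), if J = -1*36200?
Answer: -15911/36270 ≈ -0.43868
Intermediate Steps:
J = -36200
S = -70 (S = -7*10 = -70)
X = -70
(17608 - 1697)/(X + J) = (17608 - 1697)/(-70 - 36200) = 15911/(-36270) = 15911*(-1/36270) = -15911/36270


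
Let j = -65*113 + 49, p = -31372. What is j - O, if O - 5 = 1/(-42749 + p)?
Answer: -541157420/74121 ≈ -7301.0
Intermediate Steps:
j = -7296 (j = -7345 + 49 = -7296)
O = 370604/74121 (O = 5 + 1/(-42749 - 31372) = 5 + 1/(-74121) = 5 - 1/74121 = 370604/74121 ≈ 5.0000)
j - O = -7296 - 1*370604/74121 = -7296 - 370604/74121 = -541157420/74121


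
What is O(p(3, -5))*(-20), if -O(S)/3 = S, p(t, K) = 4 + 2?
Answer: 360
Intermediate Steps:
p(t, K) = 6
O(S) = -3*S
O(p(3, -5))*(-20) = -3*6*(-20) = -18*(-20) = 360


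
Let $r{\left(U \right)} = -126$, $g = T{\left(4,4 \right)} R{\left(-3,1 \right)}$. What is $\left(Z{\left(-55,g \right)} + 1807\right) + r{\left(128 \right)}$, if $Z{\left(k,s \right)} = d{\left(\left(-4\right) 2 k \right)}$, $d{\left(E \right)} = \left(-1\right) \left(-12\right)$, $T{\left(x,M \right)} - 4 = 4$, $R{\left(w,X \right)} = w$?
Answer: $1693$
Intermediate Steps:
$T{\left(x,M \right)} = 8$ ($T{\left(x,M \right)} = 4 + 4 = 8$)
$g = -24$ ($g = 8 \left(-3\right) = -24$)
$d{\left(E \right)} = 12$
$Z{\left(k,s \right)} = 12$
$\left(Z{\left(-55,g \right)} + 1807\right) + r{\left(128 \right)} = \left(12 + 1807\right) - 126 = 1819 - 126 = 1693$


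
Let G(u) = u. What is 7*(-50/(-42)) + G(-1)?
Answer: 22/3 ≈ 7.3333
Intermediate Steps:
7*(-50/(-42)) + G(-1) = 7*(-50/(-42)) - 1 = 7*(-50*(-1/42)) - 1 = 7*(25/21) - 1 = 25/3 - 1 = 22/3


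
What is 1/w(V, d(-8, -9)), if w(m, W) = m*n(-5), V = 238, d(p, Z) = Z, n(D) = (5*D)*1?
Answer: -1/5950 ≈ -0.00016807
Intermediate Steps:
n(D) = 5*D
w(m, W) = -25*m (w(m, W) = m*(5*(-5)) = m*(-25) = -25*m)
1/w(V, d(-8, -9)) = 1/(-25*238) = 1/(-5950) = -1/5950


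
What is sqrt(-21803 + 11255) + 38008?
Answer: 38008 + 6*I*sqrt(293) ≈ 38008.0 + 102.7*I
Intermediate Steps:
sqrt(-21803 + 11255) + 38008 = sqrt(-10548) + 38008 = 6*I*sqrt(293) + 38008 = 38008 + 6*I*sqrt(293)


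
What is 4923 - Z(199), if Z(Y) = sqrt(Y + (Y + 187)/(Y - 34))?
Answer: 4923 - sqrt(5481465)/165 ≈ 4908.8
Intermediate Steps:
Z(Y) = sqrt(Y + (187 + Y)/(-34 + Y))
4923 - Z(199) = 4923 - sqrt((187 + 199 + 199*(-34 + 199))/(-34 + 199)) = 4923 - sqrt((187 + 199 + 199*165)/165) = 4923 - sqrt((187 + 199 + 32835)/165) = 4923 - sqrt((1/165)*33221) = 4923 - sqrt(33221/165) = 4923 - sqrt(5481465)/165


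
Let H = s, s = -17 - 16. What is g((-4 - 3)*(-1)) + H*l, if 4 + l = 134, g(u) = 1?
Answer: -4289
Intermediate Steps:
s = -33
H = -33
l = 130 (l = -4 + 134 = 130)
g((-4 - 3)*(-1)) + H*l = 1 - 33*130 = 1 - 4290 = -4289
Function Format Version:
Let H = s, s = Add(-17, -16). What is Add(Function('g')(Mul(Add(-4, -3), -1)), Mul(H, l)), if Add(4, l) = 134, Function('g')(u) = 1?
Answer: -4289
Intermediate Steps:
s = -33
H = -33
l = 130 (l = Add(-4, 134) = 130)
Add(Function('g')(Mul(Add(-4, -3), -1)), Mul(H, l)) = Add(1, Mul(-33, 130)) = Add(1, -4290) = -4289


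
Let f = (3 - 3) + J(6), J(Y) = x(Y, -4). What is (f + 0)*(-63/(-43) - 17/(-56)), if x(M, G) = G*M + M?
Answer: -38331/1204 ≈ -31.836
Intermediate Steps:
x(M, G) = M + G*M
J(Y) = -3*Y (J(Y) = Y*(1 - 4) = Y*(-3) = -3*Y)
f = -18 (f = (3 - 3) - 3*6 = 0 - 18 = -18)
(f + 0)*(-63/(-43) - 17/(-56)) = (-18 + 0)*(-63/(-43) - 17/(-56)) = -18*(-63*(-1/43) - 17*(-1/56)) = -18*(63/43 + 17/56) = -18*4259/2408 = -38331/1204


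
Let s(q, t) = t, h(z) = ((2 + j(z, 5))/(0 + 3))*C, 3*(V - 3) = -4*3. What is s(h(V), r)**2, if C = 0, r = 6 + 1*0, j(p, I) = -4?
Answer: 36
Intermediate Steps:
r = 6 (r = 6 + 0 = 6)
V = -1 (V = 3 + (-4*3)/3 = 3 + (1/3)*(-12) = 3 - 4 = -1)
h(z) = 0 (h(z) = ((2 - 4)/(0 + 3))*0 = -2/3*0 = 0)
s(h(V), r)**2 = 6**2 = 36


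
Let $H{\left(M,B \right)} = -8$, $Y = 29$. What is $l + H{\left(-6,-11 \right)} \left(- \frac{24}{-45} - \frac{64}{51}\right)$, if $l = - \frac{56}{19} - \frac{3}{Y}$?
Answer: $\frac{382417}{140505} \approx 2.7217$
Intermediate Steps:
$l = - \frac{1681}{551}$ ($l = - \frac{56}{19} - \frac{3}{29} = - \frac{1681}{551} \approx -3.0508$)
$l + H{\left(-6,-11 \right)} \left(- \frac{24}{-45} - \frac{64}{51}\right) = - \frac{1681}{551} - 8 \left(- \frac{24}{-45} - \frac{64}{51}\right) = - \frac{1681}{551} - 8 \left(\left(-24\right) \left(- \frac{1}{45}\right) - \frac{64}{51}\right) = - \frac{1681}{551} - 8 \left(\frac{8}{15} - \frac{64}{51}\right) = - \frac{1681}{551} - - \frac{1472}{255} = - \frac{1681}{551} + \frac{1472}{255} = \frac{382417}{140505}$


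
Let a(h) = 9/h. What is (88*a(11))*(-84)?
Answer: -6048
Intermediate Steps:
(88*a(11))*(-84) = (88*(9/11))*(-84) = 72*(-84) = -6048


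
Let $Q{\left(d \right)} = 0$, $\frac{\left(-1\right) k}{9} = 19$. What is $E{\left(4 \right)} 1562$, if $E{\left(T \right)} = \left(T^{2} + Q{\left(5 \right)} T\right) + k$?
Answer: $-242110$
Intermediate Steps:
$k = -171$ ($k = \left(-9\right) 19 = -171$)
$E{\left(T \right)} = -171 + T^{2}$ ($E{\left(T \right)} = \left(T^{2} + 0 T\right) - 171 = \left(T^{2} + 0\right) - 171 = T^{2} - 171 = -171 + T^{2}$)
$E{\left(4 \right)} 1562 = \left(-171 + 4^{2}\right) 1562 = \left(-171 + 16\right) 1562 = \left(-155\right) 1562 = -242110$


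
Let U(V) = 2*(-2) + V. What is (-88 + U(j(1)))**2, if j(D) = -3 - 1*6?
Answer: 10201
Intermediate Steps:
j(D) = -9 (j(D) = -3 - 6 = -9)
U(V) = -4 + V
(-88 + U(j(1)))**2 = (-88 + (-4 - 9))**2 = (-88 - 13)**2 = (-101)**2 = 10201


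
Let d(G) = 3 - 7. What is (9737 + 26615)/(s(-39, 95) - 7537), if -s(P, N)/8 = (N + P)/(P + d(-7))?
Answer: -1563136/323643 ≈ -4.8298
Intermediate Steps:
d(G) = -4
s(P, N) = -8*(N + P)/(-4 + P) (s(P, N) = -8*(N + P)/(P - 4) = -8*(N + P)/(-4 + P))
(9737 + 26615)/(s(-39, 95) - 7537) = (9737 + 26615)/(8*(-1*95 - 1*(-39))/(-4 - 39) - 7537) = 36352/(8*(-95 + 39)/(-43) - 7537) = 36352/(8*(-1/43)*(-56) - 7537) = 36352/(448/43 - 7537) = 36352/(-323643/43) = 36352*(-43/323643) = -1563136/323643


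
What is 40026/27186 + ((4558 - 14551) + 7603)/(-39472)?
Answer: 137073401/89423816 ≈ 1.5329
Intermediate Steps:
40026/27186 + ((4558 - 14551) + 7603)/(-39472) = 40026*(1/27186) + (-9993 + 7603)*(-1/39472) = 6671/4531 - 2390*(-1/39472) = 6671/4531 + 1195/19736 = 137073401/89423816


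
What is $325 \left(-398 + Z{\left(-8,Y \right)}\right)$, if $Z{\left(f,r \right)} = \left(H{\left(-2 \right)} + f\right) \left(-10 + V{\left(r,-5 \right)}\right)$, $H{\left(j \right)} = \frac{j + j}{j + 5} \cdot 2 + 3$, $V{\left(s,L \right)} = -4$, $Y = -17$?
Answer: $- \frac{283400}{3} \approx -94467.0$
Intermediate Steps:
$H{\left(j \right)} = 3 + \frac{4 j}{5 + j}$ ($H{\left(j \right)} = \frac{2 j}{5 + j} 2 + 3 = \frac{4 j}{5 + j} + 3 = 3 + \frac{4 j}{5 + j}$)
$Z{\left(f,r \right)} = - \frac{14}{3} - 14 f$ ($Z{\left(f,r \right)} = \left(\frac{15 + 7 \left(-2\right)}{5 - 2} + f\right) \left(-10 - 4\right) = \left(\frac{15 - 14}{3} + f\right) \left(-14\right) = \left(\frac{1}{3} \cdot 1 + f\right) \left(-14\right) = \left(\frac{1}{3} + f\right) \left(-14\right) = - \frac{14}{3} - 14 f$)
$325 \left(-398 + Z{\left(-8,Y \right)}\right) = 325 \left(-398 - - \frac{322}{3}\right) = 325 \left(-398 + \left(- \frac{14}{3} + 112\right)\right) = 325 \left(-398 + \frac{322}{3}\right) = 325 \left(- \frac{872}{3}\right) = - \frac{283400}{3}$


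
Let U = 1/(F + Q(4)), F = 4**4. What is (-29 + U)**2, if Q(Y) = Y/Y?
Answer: 55532304/66049 ≈ 840.77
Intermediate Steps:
Q(Y) = 1
F = 256
U = 1/257 (U = 1/(256 + 1) = 1/257 ≈ 0.0038911)
(-29 + U)**2 = (-29 + 1/257)**2 = (-7452/257)**2 = 55532304/66049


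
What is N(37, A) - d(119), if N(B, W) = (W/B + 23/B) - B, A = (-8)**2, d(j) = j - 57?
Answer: -3576/37 ≈ -96.649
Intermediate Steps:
d(j) = -57 + j
A = 64
N(B, W) = -B + 23/B + W/B (N(B, W) = (23/B + W/B) - B = -B + 23/B + W/B)
N(37, A) - d(119) = (23 + 64 - 1*37**2)/37 - (-57 + 119) = (23 + 64 - 1*1369)/37 - 1*62 = (23 + 64 - 1369)/37 - 62 = (1/37)*(-1282) - 62 = -1282/37 - 62 = -3576/37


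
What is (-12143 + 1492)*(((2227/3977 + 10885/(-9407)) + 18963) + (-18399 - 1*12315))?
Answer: 4682674979554395/37411639 ≈ 1.2517e+8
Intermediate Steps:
(-12143 + 1492)*(((2227/3977 + 10885/(-9407)) + 18963) + (-18399 - 1*12315)) = -10651*(((2227*(1/3977) + 10885*(-1/9407)) + 18963) + (-18399 - 12315)) = -10651*(((2227/3977 - 10885/9407) + 18963) - 30714) = -10651*((-22340256/37411639 + 18963) - 30714) = -10651*(709414570101/37411639 - 30714) = -10651*(-439646510145/37411639) = 4682674979554395/37411639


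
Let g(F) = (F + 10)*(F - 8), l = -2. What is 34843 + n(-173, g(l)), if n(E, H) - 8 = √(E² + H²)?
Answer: 34851 + √36329 ≈ 35042.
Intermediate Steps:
g(F) = (-8 + F)*(10 + F) (g(F) = (10 + F)*(-8 + F) = (-8 + F)*(10 + F))
n(E, H) = 8 + √(E² + H²)
34843 + n(-173, g(l)) = 34843 + (8 + √((-173)² + (-80 + (-2)² + 2*(-2))²)) = 34843 + (8 + √(29929 + (-80 + 4 - 4)²)) = 34843 + (8 + √(29929 + (-80)²)) = 34843 + (8 + √(29929 + 6400)) = 34843 + (8 + √36329) = 34851 + √36329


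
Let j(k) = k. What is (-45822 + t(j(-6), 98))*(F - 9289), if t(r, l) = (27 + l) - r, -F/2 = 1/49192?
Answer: 10439125346295/24596 ≈ 4.2442e+8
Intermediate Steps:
F = -1/24596 (F = -2/49192 = -2*1/49192 = -1/24596 ≈ -4.0657e-5)
t(r, l) = 27 + l - r
(-45822 + t(j(-6), 98))*(F - 9289) = (-45822 + (27 + 98 - 1*(-6)))*(-1/24596 - 9289) = (-45822 + (27 + 98 + 6))*(-228472245/24596) = (-45822 + 131)*(-228472245/24596) = -45691*(-228472245/24596) = 10439125346295/24596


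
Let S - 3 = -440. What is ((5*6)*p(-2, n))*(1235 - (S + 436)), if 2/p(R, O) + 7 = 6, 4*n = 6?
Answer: -74160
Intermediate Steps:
n = 3/2 (n = (1/4)*6 = 3/2 ≈ 1.5000)
S = -437 (S = 3 - 440 = -437)
p(R, O) = -2 (p(R, O) = 2/(-7 + 6) = 2/(-1) = 2*(-1) = -2)
((5*6)*p(-2, n))*(1235 - (S + 436)) = ((5*6)*(-2))*(1235 - (-437 + 436)) = (30*(-2))*(1235 - 1*(-1)) = -60*(1235 + 1) = -60*1236 = -74160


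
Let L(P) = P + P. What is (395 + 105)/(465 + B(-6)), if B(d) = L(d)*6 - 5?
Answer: 125/97 ≈ 1.2887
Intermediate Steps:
L(P) = 2*P
B(d) = -5 + 12*d (B(d) = (2*d)*6 - 5 = 12*d - 5 = -5 + 12*d)
(395 + 105)/(465 + B(-6)) = (395 + 105)/(465 + (-5 + 12*(-6))) = 500/(465 + (-5 - 72)) = 500/(465 - 77) = 500/388 = 500*(1/388) = 125/97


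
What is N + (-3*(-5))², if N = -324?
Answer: -99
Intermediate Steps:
N + (-3*(-5))² = -324 + (-3*(-5))² = -324 + 15² = -324 + 225 = -99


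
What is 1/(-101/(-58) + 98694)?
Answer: 58/5724353 ≈ 1.0132e-5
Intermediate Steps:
1/(-101/(-58) + 98694) = 1/(-1/58*(-101) + 98694) = 1/(101/58 + 98694) = 1/(5724353/58) = 58/5724353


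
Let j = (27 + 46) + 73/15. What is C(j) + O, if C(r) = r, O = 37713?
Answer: 566863/15 ≈ 37791.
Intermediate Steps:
j = 1168/15 (j = 73 + 73*(1/15) = 73 + 73/15 = 1168/15 ≈ 77.867)
C(j) + O = 1168/15 + 37713 = 566863/15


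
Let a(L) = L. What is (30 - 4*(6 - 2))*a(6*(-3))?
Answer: -252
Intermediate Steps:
(30 - 4*(6 - 2))*a(6*(-3)) = (30 - 4*(6 - 2))*(6*(-3)) = (30 - 4*4)*(-18) = (30 - 16)*(-18) = 14*(-18) = -252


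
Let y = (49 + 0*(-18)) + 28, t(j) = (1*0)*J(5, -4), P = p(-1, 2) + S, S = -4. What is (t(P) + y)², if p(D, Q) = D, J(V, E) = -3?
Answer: 5929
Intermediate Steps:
P = -5 (P = -1 - 4 = -5)
t(j) = 0 (t(j) = (1*0)*(-3) = 0*(-3) = 0)
y = 77 (y = (49 + 0) + 28 = 49 + 28 = 77)
(t(P) + y)² = (0 + 77)² = 77² = 5929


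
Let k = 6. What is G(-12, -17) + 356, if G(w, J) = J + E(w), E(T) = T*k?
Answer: 267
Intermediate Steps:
E(T) = 6*T (E(T) = T*6 = 6*T)
G(w, J) = J + 6*w
G(-12, -17) + 356 = (-17 + 6*(-12)) + 356 = (-17 - 72) + 356 = -89 + 356 = 267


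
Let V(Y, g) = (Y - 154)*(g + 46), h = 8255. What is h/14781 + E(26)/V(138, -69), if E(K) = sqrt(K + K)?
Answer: 635/1137 + sqrt(13)/184 ≈ 0.57808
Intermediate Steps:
V(Y, g) = (-154 + Y)*(46 + g)
E(K) = sqrt(2)*sqrt(K) (E(K) = sqrt(2*K) = sqrt(2)*sqrt(K))
h/14781 + E(26)/V(138, -69) = 8255/14781 + (sqrt(2)*sqrt(26))/(-7084 - 154*(-69) + 46*138 + 138*(-69)) = 8255*(1/14781) + (2*sqrt(13))/(-7084 + 10626 + 6348 - 9522) = 635/1137 + (2*sqrt(13))/368 = 635/1137 + (2*sqrt(13))*(1/368) = 635/1137 + sqrt(13)/184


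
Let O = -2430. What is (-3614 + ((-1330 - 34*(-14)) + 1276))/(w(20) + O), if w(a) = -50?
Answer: 399/310 ≈ 1.2871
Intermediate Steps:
(-3614 + ((-1330 - 34*(-14)) + 1276))/(w(20) + O) = (-3614 + ((-1330 - 34*(-14)) + 1276))/(-50 - 2430) = (-3614 + ((-1330 + 476) + 1276))/(-2480) = (-3614 + (-854 + 1276))*(-1/2480) = (-3614 + 422)*(-1/2480) = -3192*(-1/2480) = 399/310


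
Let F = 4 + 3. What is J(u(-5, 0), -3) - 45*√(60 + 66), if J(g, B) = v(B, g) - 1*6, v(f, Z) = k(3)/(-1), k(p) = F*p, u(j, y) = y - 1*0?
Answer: -27 - 135*√14 ≈ -532.12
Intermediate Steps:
F = 7
u(j, y) = y (u(j, y) = y + 0 = y)
k(p) = 7*p
v(f, Z) = -21 (v(f, Z) = (7*3)/(-1) = 21*(-1) = -21)
J(g, B) = -27 (J(g, B) = -21 - 1*6 = -21 - 6 = -27)
J(u(-5, 0), -3) - 45*√(60 + 66) = -27 - 45*√(60 + 66) = -27 - 135*√14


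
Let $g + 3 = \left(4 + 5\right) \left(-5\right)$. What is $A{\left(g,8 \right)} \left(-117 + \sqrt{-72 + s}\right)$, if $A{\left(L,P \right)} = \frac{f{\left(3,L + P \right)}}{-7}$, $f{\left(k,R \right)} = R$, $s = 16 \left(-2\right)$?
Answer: $- \frac{4680}{7} + \frac{80 i \sqrt{26}}{7} \approx -668.57 + 58.275 i$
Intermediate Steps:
$s = -32$
$g = -48$ ($g = -3 + \left(4 + 5\right) \left(-5\right) = -3 + 9 \left(-5\right) = -3 - 45 = -48$)
$A{\left(L,P \right)} = - \frac{L}{7} - \frac{P}{7}$ ($A{\left(L,P \right)} = \frac{L + P}{-7} = \left(L + P\right) \left(- \frac{1}{7}\right) = - \frac{L}{7} - \frac{P}{7}$)
$A{\left(g,8 \right)} \left(-117 + \sqrt{-72 + s}\right) = \left(\left(- \frac{1}{7}\right) \left(-48\right) - \frac{8}{7}\right) \left(-117 + \sqrt{-72 - 32}\right) = \left(\frac{48}{7} - \frac{8}{7}\right) \left(-117 + \sqrt{-104}\right) = \frac{40 \left(-117 + 2 i \sqrt{26}\right)}{7} = - \frac{4680}{7} + \frac{80 i \sqrt{26}}{7}$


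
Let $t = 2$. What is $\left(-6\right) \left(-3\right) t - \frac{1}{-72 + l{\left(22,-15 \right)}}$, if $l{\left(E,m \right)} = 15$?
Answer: $\frac{2053}{57} \approx 36.018$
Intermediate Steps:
$\left(-6\right) \left(-3\right) t - \frac{1}{-72 + l{\left(22,-15 \right)}} = \left(-6\right) \left(-3\right) 2 - \frac{1}{-72 + 15} = 18 \cdot 2 - \frac{1}{-57} = 36 - - \frac{1}{57} = 36 + \frac{1}{57} = \frac{2053}{57}$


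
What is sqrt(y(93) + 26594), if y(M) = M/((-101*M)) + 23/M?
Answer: 2*sqrt(586592079774)/9393 ≈ 163.08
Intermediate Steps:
y(M) = -1/101 + 23/M (y(M) = M*(-1/(101*M)) + 23/M = -1/101 + 23/M)
sqrt(y(93) + 26594) = sqrt((1/101)*(2323 - 1*93)/93 + 26594) = sqrt((1/101)*(1/93)*(2323 - 93) + 26594) = sqrt((1/101)*(1/93)*2230 + 26594) = sqrt(2230/9393 + 26594) = sqrt(249799672/9393) = 2*sqrt(586592079774)/9393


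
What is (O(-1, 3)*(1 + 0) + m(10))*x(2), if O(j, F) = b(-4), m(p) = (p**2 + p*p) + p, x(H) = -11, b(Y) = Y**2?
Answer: -2486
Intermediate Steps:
m(p) = p + 2*p**2 (m(p) = (p**2 + p**2) + p = 2*p**2 + p = p + 2*p**2)
O(j, F) = 16 (O(j, F) = (-4)**2 = 16)
(O(-1, 3)*(1 + 0) + m(10))*x(2) = (16*(1 + 0) + 10*(1 + 2*10))*(-11) = (16*1 + 10*(1 + 20))*(-11) = (16 + 10*21)*(-11) = (16 + 210)*(-11) = 226*(-11) = -2486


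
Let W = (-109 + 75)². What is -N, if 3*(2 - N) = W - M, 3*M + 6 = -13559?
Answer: 17015/9 ≈ 1890.6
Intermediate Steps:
M = -13565/3 (M = -2 + (⅓)*(-13559) = -2 - 13559/3 = -13565/3 ≈ -4521.7)
W = 1156 (W = (-34)² = 1156)
N = -17015/9 (N = 2 - (1156 - 1*(-13565/3))/3 = 2 - (1156 + 13565/3)/3 = 2 - ⅓*17033/3 = 2 - 17033/9 = -17015/9 ≈ -1890.6)
-N = -1*(-17015/9) = 17015/9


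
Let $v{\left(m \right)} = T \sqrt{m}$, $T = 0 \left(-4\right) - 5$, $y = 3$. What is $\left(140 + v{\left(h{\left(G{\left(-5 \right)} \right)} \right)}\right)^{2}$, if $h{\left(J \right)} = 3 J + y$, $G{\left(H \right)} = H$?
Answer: $19300 - 2800 i \sqrt{3} \approx 19300.0 - 4849.7 i$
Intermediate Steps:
$T = -5$ ($T = 0 - 5 = -5$)
$h{\left(J \right)} = 3 + 3 J$ ($h{\left(J \right)} = 3 J + 3 = 3 + 3 J$)
$v{\left(m \right)} = - 5 \sqrt{m}$
$\left(140 + v{\left(h{\left(G{\left(-5 \right)} \right)} \right)}\right)^{2} = \left(140 - 5 \sqrt{3 + 3 \left(-5\right)}\right)^{2} = \left(140 - 5 \sqrt{3 - 15}\right)^{2} = \left(140 - 5 \sqrt{-12}\right)^{2} = \left(140 - 5 \cdot 2 i \sqrt{3}\right)^{2} = \left(140 - 10 i \sqrt{3}\right)^{2}$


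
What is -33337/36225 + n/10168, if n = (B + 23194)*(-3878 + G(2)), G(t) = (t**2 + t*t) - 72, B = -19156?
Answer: -144240282679/92083950 ≈ -1566.4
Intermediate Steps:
G(t) = -72 + 2*t**2 (G(t) = (t**2 + t**2) - 72 = 2*t**2 - 72 = -72 + 2*t**2)
n = -15917796 (n = (-19156 + 23194)*(-3878 + (-72 + 2*2**2)) = 4038*(-3878 + (-72 + 2*4)) = 4038*(-3878 + (-72 + 8)) = 4038*(-3878 - 64) = 4038*(-3942) = -15917796)
-33337/36225 + n/10168 = -33337/36225 - 15917796/10168 = -33337*1/36225 - 15917796*1/10168 = -33337/36225 - 3979449/2542 = -144240282679/92083950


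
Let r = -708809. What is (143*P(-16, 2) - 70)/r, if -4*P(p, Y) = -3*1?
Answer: -149/2835236 ≈ -5.2553e-5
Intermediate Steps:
P(p, Y) = ¾ (P(p, Y) = -(-3)/4 = -¼*(-3) = ¾)
(143*P(-16, 2) - 70)/r = (143*(¾) - 70)/(-708809) = (429/4 - 70)*(-1/708809) = (149/4)*(-1/708809) = -149/2835236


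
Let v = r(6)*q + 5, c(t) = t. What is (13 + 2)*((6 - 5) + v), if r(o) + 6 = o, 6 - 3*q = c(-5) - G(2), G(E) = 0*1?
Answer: 90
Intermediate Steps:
G(E) = 0
q = 11/3 (q = 2 - (-5 - 1*0)/3 = 2 - (-5 + 0)/3 = 2 - ⅓*(-5) = 2 + 5/3 = 11/3 ≈ 3.6667)
r(o) = -6 + o
v = 5 (v = (-6 + 6)*(11/3) + 5 = 0*(11/3) + 5 = 0 + 5 = 5)
(13 + 2)*((6 - 5) + v) = (13 + 2)*((6 - 5) + 5) = 15*(1 + 5) = 15*6 = 90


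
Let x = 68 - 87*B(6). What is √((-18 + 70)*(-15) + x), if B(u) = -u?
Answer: I*√190 ≈ 13.784*I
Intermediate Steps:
x = 590 (x = 68 - (-87)*6 = 68 - 87*(-6) = 68 + 522 = 590)
√((-18 + 70)*(-15) + x) = √((-18 + 70)*(-15) + 590) = √(52*(-15) + 590) = √(-780 + 590) = √(-190) = I*√190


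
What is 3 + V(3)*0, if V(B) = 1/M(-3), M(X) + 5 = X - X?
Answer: 3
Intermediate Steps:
M(X) = -5 (M(X) = -5 + (X - X) = -5 + 0 = -5)
V(B) = -⅕ (V(B) = 1/(-5) = -⅕)
3 + V(3)*0 = 3 - ⅕*0 = 3 + 0 = 3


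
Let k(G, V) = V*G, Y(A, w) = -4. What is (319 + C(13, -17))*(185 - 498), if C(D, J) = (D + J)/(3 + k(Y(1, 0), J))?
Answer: -7087885/71 ≈ -99829.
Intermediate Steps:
k(G, V) = G*V
C(D, J) = (D + J)/(3 - 4*J)
(319 + C(13, -17))*(185 - 498) = (319 + (-1*13 - 1*(-17))/(-3 + 4*(-17)))*(185 - 498) = (319 + (-13 + 17)/(-3 - 68))*(-313) = (319 + 4/(-71))*(-313) = (319 - 1/71*4)*(-313) = (319 - 4/71)*(-313) = (22645/71)*(-313) = -7087885/71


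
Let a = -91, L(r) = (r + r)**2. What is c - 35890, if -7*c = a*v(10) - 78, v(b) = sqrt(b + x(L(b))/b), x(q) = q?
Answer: -251152/7 + 65*sqrt(2) ≈ -35787.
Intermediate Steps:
L(r) = 4*r**2 (L(r) = (2*r)**2 = 4*r**2)
v(b) = sqrt(5)*sqrt(b) (v(b) = sqrt(b + (4*b**2)/b) = sqrt(b + 4*b) = sqrt(5*b) = sqrt(5)*sqrt(b))
c = 78/7 + 65*sqrt(2) (c = -(-91*sqrt(5)*sqrt(10) - 78)/7 = -(-455*sqrt(2) - 78)/7 = -(-78 - 455*sqrt(2))/7 = 78/7 + 65*sqrt(2) ≈ 103.07)
c - 35890 = (78/7 + 65*sqrt(2)) - 35890 = -251152/7 + 65*sqrt(2)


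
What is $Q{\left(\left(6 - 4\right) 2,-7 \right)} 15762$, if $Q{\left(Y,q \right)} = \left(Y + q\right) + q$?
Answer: $-157620$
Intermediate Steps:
$Q{\left(Y,q \right)} = Y + 2 q$
$Q{\left(\left(6 - 4\right) 2,-7 \right)} 15762 = \left(\left(6 - 4\right) 2 + 2 \left(-7\right)\right) 15762 = \left(2 \cdot 2 - 14\right) 15762 = \left(4 - 14\right) 15762 = \left(-10\right) 15762 = -157620$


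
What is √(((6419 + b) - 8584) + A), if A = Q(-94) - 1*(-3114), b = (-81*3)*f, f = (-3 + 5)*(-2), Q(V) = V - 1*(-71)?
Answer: √1898 ≈ 43.566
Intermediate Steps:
Q(V) = 71 + V (Q(V) = V + 71 = 71 + V)
f = -4 (f = 2*(-2) = -4)
b = 972 (b = -81*3*(-4) = -243*(-4) = 972)
A = 3091 (A = (71 - 94) - 1*(-3114) = -23 + 3114 = 3091)
√(((6419 + b) - 8584) + A) = √(((6419 + 972) - 8584) + 3091) = √((7391 - 8584) + 3091) = √(-1193 + 3091) = √1898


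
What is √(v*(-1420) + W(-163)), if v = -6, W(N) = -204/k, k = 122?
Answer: √31696698/61 ≈ 92.295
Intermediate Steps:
W(N) = -102/61 (W(N) = -204/122 = -204*1/122 = -102/61)
√(v*(-1420) + W(-163)) = √(-6*(-1420) - 102/61) = √(8520 - 102/61) = √(519618/61) = √31696698/61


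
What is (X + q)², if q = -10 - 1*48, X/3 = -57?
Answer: 52441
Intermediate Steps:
X = -171 (X = 3*(-57) = -171)
q = -58 (q = -10 - 48 = -58)
(X + q)² = (-171 - 58)² = (-229)² = 52441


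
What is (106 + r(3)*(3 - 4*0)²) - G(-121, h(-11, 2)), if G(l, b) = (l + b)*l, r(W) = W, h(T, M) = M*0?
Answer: -14508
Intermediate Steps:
h(T, M) = 0
G(l, b) = l*(b + l) (G(l, b) = (b + l)*l = l*(b + l))
(106 + r(3)*(3 - 4*0)²) - G(-121, h(-11, 2)) = (106 + 3*(3 - 4*0)²) - (-121)*(0 - 121) = (106 + 3*(3 + 0)²) - (-121)*(-121) = (106 + 3*3²) - 1*14641 = (106 + 3*9) - 14641 = (106 + 27) - 14641 = 133 - 14641 = -14508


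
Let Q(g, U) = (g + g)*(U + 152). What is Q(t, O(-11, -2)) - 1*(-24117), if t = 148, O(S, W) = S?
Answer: 65853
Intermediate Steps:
Q(g, U) = 2*g*(152 + U) (Q(g, U) = (2*g)*(152 + U) = 2*g*(152 + U))
Q(t, O(-11, -2)) - 1*(-24117) = 2*148*(152 - 11) - 1*(-24117) = 2*148*141 + 24117 = 41736 + 24117 = 65853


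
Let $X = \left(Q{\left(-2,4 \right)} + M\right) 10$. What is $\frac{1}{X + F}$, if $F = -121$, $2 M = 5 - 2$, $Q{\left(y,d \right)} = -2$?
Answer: $- \frac{1}{126} \approx -0.0079365$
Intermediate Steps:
$M = \frac{3}{2}$ ($M = \frac{5 - 2}{2} = \frac{1}{2} \cdot 3 = \frac{3}{2} \approx 1.5$)
$X = -5$ ($X = \left(-2 + \frac{3}{2}\right) 10 = \left(- \frac{1}{2}\right) 10 = -5$)
$\frac{1}{X + F} = \frac{1}{-5 - 121} = \frac{1}{-126} = - \frac{1}{126}$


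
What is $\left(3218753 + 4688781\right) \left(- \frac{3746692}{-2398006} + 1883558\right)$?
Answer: $\frac{17858323908684394680}{1199003} \approx 1.4894 \cdot 10^{13}$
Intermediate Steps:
$\left(3218753 + 4688781\right) \left(- \frac{3746692}{-2398006} + 1883558\right) = 7907534 \left(\left(-3746692\right) \left(- \frac{1}{2398006}\right) + 1883558\right) = 7907534 \left(\frac{1873346}{1199003} + 1883558\right) = 7907534 \cdot \frac{2258393566020}{1199003} = \frac{17858323908684394680}{1199003}$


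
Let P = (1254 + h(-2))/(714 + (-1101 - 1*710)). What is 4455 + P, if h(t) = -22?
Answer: 4885903/1097 ≈ 4453.9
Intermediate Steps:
P = -1232/1097 (P = (1254 - 22)/(714 + (-1101 - 1*710)) = 1232/(714 + (-1101 - 710)) = 1232/(714 - 1811) = 1232/(-1097) = 1232*(-1/1097) = -1232/1097 ≈ -1.1231)
4455 + P = 4455 - 1232/1097 = 4885903/1097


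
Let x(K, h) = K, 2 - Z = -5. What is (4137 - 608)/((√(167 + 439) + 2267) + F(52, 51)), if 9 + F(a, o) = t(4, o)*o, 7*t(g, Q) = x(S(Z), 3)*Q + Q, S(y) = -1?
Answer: 3984241/2548979 - 3529*√606/5097958 ≈ 1.5460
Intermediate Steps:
Z = 7 (Z = 2 - 1*(-5) = 2 + 5 = 7)
t(g, Q) = 0 (t(g, Q) = (-Q + Q)/7 = (⅐)*0 = 0)
F(a, o) = -9 (F(a, o) = -9 + 0*o = -9 + 0 = -9)
(4137 - 608)/((√(167 + 439) + 2267) + F(52, 51)) = (4137 - 608)/((√(167 + 439) + 2267) - 9) = 3529/((√606 + 2267) - 9) = 3529/((2267 + √606) - 9) = 3529/(2258 + √606)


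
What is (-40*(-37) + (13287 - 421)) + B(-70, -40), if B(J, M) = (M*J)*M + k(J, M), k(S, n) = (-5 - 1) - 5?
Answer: -97665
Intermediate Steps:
k(S, n) = -11 (k(S, n) = -6 - 5 = -11)
B(J, M) = -11 + J*M² (B(J, M) = (M*J)*M - 11 = (J*M)*M - 11 = J*M² - 11 = -11 + J*M²)
(-40*(-37) + (13287 - 421)) + B(-70, -40) = (-40*(-37) + (13287 - 421)) + (-11 - 70*(-40)²) = (1480 + 12866) + (-11 - 70*1600) = 14346 + (-11 - 112000) = 14346 - 112011 = -97665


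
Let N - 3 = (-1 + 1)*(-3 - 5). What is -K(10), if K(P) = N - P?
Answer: 7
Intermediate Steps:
N = 3 (N = 3 + (-1 + 1)*(-3 - 5) = 3 + 0*(-8) = 3 + 0 = 3)
K(P) = 3 - P
-K(10) = -(3 - 1*10) = -(3 - 10) = -1*(-7) = 7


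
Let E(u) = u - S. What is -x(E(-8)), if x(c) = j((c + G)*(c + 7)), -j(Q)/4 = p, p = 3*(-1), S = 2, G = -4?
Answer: -12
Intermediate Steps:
E(u) = -2 + u (E(u) = u - 1*2 = u - 2 = -2 + u)
p = -3
j(Q) = 12 (j(Q) = -4*(-3) = 12)
x(c) = 12
-x(E(-8)) = -1*12 = -12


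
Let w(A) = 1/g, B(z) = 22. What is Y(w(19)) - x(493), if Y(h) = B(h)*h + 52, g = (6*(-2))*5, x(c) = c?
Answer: -13241/30 ≈ -441.37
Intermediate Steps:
g = -60 (g = -12*5 = -60)
w(A) = -1/60 (w(A) = 1/(-60) = -1/60)
Y(h) = 52 + 22*h (Y(h) = 22*h + 52 = 52 + 22*h)
Y(w(19)) - x(493) = (52 + 22*(-1/60)) - 1*493 = (52 - 11/30) - 493 = 1549/30 - 493 = -13241/30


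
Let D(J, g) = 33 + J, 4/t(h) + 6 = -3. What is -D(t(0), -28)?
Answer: -293/9 ≈ -32.556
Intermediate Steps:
t(h) = -4/9 (t(h) = 4/(-6 - 3) = 4/(-9) = 4*(-⅑) = -4/9)
-D(t(0), -28) = -(33 - 4/9) = -1*293/9 = -293/9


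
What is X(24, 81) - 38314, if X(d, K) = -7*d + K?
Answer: -38401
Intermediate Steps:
X(d, K) = K - 7*d
X(24, 81) - 38314 = (81 - 7*24) - 38314 = (81 - 168) - 38314 = -87 - 38314 = -38401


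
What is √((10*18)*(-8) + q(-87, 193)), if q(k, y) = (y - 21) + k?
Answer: I*√1355 ≈ 36.81*I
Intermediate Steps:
q(k, y) = -21 + k + y (q(k, y) = (-21 + y) + k = -21 + k + y)
√((10*18)*(-8) + q(-87, 193)) = √((10*18)*(-8) + (-21 - 87 + 193)) = √(180*(-8) + 85) = √(-1440 + 85) = √(-1355) = I*√1355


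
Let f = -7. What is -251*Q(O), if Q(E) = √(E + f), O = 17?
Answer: -251*√10 ≈ -793.73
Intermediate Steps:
Q(E) = √(-7 + E) (Q(E) = √(E - 7) = √(-7 + E))
-251*Q(O) = -251*√(-7 + 17) = -251*√10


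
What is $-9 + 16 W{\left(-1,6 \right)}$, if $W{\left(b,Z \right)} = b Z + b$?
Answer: $-121$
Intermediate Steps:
$W{\left(b,Z \right)} = b + Z b$ ($W{\left(b,Z \right)} = Z b + b = b + Z b$)
$-9 + 16 W{\left(-1,6 \right)} = -9 + 16 \left(- (1 + 6)\right) = -9 + 16 \left(\left(-1\right) 7\right) = -9 + 16 \left(-7\right) = -9 - 112 = -121$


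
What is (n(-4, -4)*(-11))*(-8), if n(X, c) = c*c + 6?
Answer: 1936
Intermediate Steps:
n(X, c) = 6 + c² (n(X, c) = c² + 6 = 6 + c²)
(n(-4, -4)*(-11))*(-8) = ((6 + (-4)²)*(-11))*(-8) = ((6 + 16)*(-11))*(-8) = (22*(-11))*(-8) = -242*(-8) = 1936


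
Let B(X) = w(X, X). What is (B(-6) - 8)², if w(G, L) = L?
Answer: 196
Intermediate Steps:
B(X) = X
(B(-6) - 8)² = (-6 - 8)² = (-14)² = 196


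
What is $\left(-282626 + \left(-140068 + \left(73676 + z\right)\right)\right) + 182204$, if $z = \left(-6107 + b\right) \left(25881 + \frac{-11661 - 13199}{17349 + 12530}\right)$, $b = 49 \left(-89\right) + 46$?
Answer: $- \frac{8064041058964}{29879} \approx -2.6989 \cdot 10^{8}$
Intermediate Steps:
$b = -4315$ ($b = -4361 + 46 = -4315$)
$z = - \frac{8059056823458}{29879}$ ($z = \left(-6107 - 4315\right) \left(25881 + \frac{-11661 - 13199}{17349 + 12530}\right) = - 10422 \left(25881 - \frac{24860}{29879}\right) = \left(-10422\right) \frac{773273539}{29879} = - \frac{8059056823458}{29879} \approx -2.6972 \cdot 10^{8}$)
$\left(-282626 + \left(-140068 + \left(73676 + z\right)\right)\right) + 182204 = \left(-282626 + \left(-140068 + \left(73676 - \frac{8059056823458}{29879}\right)\right)\right) + 182204 = \left(-282626 - \frac{8061040550026}{29879}\right) + 182204 = - \frac{8069485132280}{29879} + 182204 = - \frac{8064041058964}{29879}$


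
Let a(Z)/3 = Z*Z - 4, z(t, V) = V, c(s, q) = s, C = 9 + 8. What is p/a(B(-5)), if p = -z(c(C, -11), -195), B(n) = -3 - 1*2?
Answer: 65/21 ≈ 3.0952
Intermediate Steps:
B(n) = -5 (B(n) = -3 - 2 = -5)
C = 17
p = 195 (p = -1*(-195) = 195)
a(Z) = -12 + 3*Z**2 (a(Z) = 3*(Z*Z - 4) = 3*(Z**2 - 4) = 3*(-4 + Z**2) = -12 + 3*Z**2)
p/a(B(-5)) = 195/(-12 + 3*(-5)**2) = 195/(-12 + 3*25) = 195/(-12 + 75) = 195/63 = 195*(1/63) = 65/21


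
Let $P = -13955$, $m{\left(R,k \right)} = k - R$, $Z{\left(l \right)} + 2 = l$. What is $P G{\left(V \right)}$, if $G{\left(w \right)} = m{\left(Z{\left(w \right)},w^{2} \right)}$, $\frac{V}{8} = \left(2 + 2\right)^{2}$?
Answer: $-226880390$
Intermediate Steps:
$Z{\left(l \right)} = -2 + l$
$V = 128$ ($V = 8 \left(2 + 2\right)^{2} = 8 \cdot 4^{2} = 8 \cdot 16 = 128$)
$G{\left(w \right)} = 2 + w^{2} - w$ ($G{\left(w \right)} = w^{2} - \left(-2 + w\right) = 2 + w^{2} - w$)
$P G{\left(V \right)} = - 13955 \left(2 + 128^{2} - 128\right) = - 13955 \left(2 + 16384 - 128\right) = \left(-13955\right) 16258 = -226880390$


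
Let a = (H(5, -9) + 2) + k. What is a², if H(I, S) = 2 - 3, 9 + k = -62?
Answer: 4900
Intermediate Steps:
k = -71 (k = -9 - 62 = -71)
H(I, S) = -1
a = -70 (a = (-1 + 2) - 71 = 1 - 71 = -70)
a² = (-70)² = 4900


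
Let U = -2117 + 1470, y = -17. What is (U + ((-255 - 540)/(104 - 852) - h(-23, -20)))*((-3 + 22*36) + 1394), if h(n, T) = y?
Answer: -1026981435/748 ≈ -1.3730e+6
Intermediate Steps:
h(n, T) = -17
U = -647
(U + ((-255 - 540)/(104 - 852) - h(-23, -20)))*((-3 + 22*36) + 1394) = (-647 + ((-255 - 540)/(104 - 852) - 1*(-17)))*((-3 + 22*36) + 1394) = (-647 + (-795/(-748) + 17))*((-3 + 792) + 1394) = (-647 + (-795*(-1/748) + 17))*(789 + 1394) = (-647 + (795/748 + 17))*2183 = (-647 + 13511/748)*2183 = -470445/748*2183 = -1026981435/748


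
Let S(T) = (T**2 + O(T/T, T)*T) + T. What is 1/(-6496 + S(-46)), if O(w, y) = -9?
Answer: -1/4012 ≈ -0.00024925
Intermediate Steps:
S(T) = T**2 - 8*T (S(T) = (T**2 - 9*T) + T = T**2 - 8*T)
1/(-6496 + S(-46)) = 1/(-6496 - 46*(-8 - 46)) = 1/(-6496 - 46*(-54)) = 1/(-6496 + 2484) = 1/(-4012) = -1/4012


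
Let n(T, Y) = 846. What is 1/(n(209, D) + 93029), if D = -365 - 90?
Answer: 1/93875 ≈ 1.0652e-5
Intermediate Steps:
D = -455
1/(n(209, D) + 93029) = 1/(846 + 93029) = 1/93875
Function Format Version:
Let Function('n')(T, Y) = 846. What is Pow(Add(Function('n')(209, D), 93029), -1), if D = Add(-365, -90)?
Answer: Rational(1, 93875) ≈ 1.0652e-5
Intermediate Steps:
D = -455
Pow(Add(Function('n')(209, D), 93029), -1) = Pow(Add(846, 93029), -1) = Pow(93875, -1) = Rational(1, 93875)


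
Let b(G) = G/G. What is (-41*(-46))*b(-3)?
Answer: 1886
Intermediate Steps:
b(G) = 1
(-41*(-46))*b(-3) = -41*(-46)*1 = 1886*1 = 1886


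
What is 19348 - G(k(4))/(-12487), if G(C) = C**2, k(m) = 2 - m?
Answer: 241598480/12487 ≈ 19348.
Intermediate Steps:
19348 - G(k(4))/(-12487) = 19348 - (2 - 1*4)**2/(-12487) = 19348 - (2 - 4)**2*(-1)/12487 = 19348 - (-2)**2*(-1)/12487 = 19348 - 4*(-1)/12487 = 19348 - 1*(-4/12487) = 19348 + 4/12487 = 241598480/12487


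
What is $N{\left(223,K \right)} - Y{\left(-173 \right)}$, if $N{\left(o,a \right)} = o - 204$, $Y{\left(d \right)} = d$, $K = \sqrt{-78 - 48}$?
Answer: $192$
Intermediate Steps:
$K = 3 i \sqrt{14}$ ($K = \sqrt{-126} = 3 i \sqrt{14} \approx 11.225 i$)
$N{\left(o,a \right)} = -204 + o$
$N{\left(223,K \right)} - Y{\left(-173 \right)} = \left(-204 + 223\right) - -173 = 19 + 173 = 192$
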